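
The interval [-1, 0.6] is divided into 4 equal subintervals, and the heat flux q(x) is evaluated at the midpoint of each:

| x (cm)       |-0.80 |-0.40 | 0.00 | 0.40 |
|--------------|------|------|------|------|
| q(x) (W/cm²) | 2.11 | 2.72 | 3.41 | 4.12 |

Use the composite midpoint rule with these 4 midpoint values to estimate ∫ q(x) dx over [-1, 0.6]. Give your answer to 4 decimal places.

h = 0.4, n = 4.
h·[y(m₁) + y(m₂) + y(m₃) + y(m₄)] = 0.4·(12.36) = 4.9440.

4.9440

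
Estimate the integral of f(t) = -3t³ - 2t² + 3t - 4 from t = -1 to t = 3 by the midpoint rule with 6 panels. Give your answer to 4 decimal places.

-81.0370

h = (3 − (-1))/6 = 0.666667.
Midpoints m₁,…,m₆ = -0.666667, 0, 0.666667, 1.333333, 2, 2.666667.
f(m₁)=-6, f(m₂)=-4, f(m₃)=-3.777778, f(m₄)=-10.666667, f(m₅)=-30, f(m₆)=-67.111111.
h·[f(m₁) + f(m₂) + f(m₃) + f(m₄) + f(m₅) + f(m₆)] = 0.666667·(-121.555556) = -81.0370.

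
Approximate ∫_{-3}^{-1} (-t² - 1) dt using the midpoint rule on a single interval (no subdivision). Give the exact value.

-10

M = (b−a)·f(-2) = 2·(-5) = -10.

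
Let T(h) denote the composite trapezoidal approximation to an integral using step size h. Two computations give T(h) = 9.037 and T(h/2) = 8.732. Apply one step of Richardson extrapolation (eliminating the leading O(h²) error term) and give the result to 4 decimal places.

R = (4·T(h/2) − T(h)) / 3 = (4·8.732 − 9.037)/3 = (25.891)/3 = 8.6303.

8.6303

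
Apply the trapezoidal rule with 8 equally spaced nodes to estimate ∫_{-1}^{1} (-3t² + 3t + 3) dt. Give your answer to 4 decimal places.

3.9184

h = (1 − (-1))/7 = 0.285714.
Nodes t₀,…,t₇ = -1, -0.714286, -0.428571, -0.142857, 0.142857, 0.428571, 0.714286, 1.
f(t) = -3t² + 3t + 3: f₀=-3, f₁=-0.673469, f₂=1.163265, f₃=2.510204, f₄=3.367347, f₅=3.734694, f₆=3.612245, f₇=3.
(h/2)·[f₀ + 2f₁ + 2f₂ + 2f₃ + 2f₄ + 2f₅ + 2f₆ + f₇] = 0.142857·(27.428571) = 3.9184.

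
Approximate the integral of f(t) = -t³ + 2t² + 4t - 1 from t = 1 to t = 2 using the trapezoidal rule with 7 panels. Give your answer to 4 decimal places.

5.9082

h = (2 − 1)/7 = 0.142857.
Nodes t₀,…,t₇ = 1, 1.142857, 1.285714, 1.428571, 1.571429, 1.714286, 1.857143, 2.
f(t) = -t³ + 2t² + 4t - 1: f₀=4, f₁=4.690962, f₂=5.323615, f₃=5.880466, f₄=6.344023, f₅=6.696793, f₆=6.921283, f₇=7.
(h/2)·[f₀ + 2f₁ + 2f₂ + 2f₃ + 2f₄ + 2f₅ + 2f₆ + f₇] = 0.071429·(82.714286) = 5.9082.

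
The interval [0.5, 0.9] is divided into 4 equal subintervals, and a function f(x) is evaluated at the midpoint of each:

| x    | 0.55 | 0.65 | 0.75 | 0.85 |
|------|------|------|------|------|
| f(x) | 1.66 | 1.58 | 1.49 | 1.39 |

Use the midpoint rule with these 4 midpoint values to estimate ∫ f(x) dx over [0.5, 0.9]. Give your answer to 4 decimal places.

0.6120

h = 0.1, n = 4.
h·[y(m₁) + y(m₂) + y(m₃) + y(m₄)] = 0.1·(6.12) = 0.6120.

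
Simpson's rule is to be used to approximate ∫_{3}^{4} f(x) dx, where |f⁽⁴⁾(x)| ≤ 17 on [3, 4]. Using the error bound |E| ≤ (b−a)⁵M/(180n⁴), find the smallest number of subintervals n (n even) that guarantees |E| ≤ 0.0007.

Need 17/(180n⁴) ≤ 0.0007.
n⁴ ≥ 17/(180·0.0007) = 134.921 ⇒ n ≥ 3.4082, so the smallest even n is 4. (n must be even for Simpson's rule.)

4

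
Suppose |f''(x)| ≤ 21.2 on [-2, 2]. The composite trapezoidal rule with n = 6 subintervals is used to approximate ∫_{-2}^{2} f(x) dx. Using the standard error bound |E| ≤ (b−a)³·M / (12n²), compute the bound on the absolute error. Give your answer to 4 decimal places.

|E| ≤ (4)³·21.2 / (12·6²) = 1356.8/432 = 3.1407.

3.1407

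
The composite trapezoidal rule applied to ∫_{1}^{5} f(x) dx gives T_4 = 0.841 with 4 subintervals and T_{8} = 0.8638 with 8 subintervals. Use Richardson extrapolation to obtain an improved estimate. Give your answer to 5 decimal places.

0.87140

R = (4·T_{8} − T_4) / 3 = (4·0.8638 − 0.841)/3 = (2.6142)/3 = 0.87140.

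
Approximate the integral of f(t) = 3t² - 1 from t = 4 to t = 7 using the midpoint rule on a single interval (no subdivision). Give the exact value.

M = (b−a)·f(5.5) = 3·(89.75) = 269.25.

269.25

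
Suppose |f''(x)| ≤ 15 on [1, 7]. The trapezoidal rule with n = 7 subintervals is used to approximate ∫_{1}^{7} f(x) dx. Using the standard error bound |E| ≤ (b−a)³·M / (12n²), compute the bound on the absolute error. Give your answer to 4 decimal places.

5.5102

|E| ≤ (6)³·15 / (12·7²) = 3240/588 = 5.5102.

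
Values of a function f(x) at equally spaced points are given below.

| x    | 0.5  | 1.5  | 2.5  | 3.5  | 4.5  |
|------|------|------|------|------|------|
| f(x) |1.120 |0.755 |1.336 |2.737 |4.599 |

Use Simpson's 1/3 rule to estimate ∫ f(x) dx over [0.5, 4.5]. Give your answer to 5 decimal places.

7.45300

h = 1, n = 4.
(h/3)·[y₀ + 4y₁ + 2y₂ + 4y₃ + y₄] = 0.333333·(22.359) = 7.45300.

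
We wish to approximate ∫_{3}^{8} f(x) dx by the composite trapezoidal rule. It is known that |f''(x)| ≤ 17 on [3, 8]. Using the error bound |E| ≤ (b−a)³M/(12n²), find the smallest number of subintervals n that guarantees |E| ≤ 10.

5

Need 2125/(12n²) ≤ 10.
n² ≥ 2125/(12·10) = 17.7083 ⇒ n ≥ 4.2081, so the smallest n is 5.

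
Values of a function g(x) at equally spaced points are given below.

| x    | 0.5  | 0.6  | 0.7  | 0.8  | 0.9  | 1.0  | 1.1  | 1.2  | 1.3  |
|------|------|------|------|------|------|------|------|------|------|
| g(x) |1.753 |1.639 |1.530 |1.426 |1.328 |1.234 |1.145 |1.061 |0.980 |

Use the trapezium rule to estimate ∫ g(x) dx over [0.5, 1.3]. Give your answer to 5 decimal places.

1.07295

h = 0.1, n = 8.
(h/2)·[y₀ + 2y₁ + 2y₂ + 2y₃ + 2y₄ + 2y₅ + 2y₆ + 2y₇ + y₈] = 0.05·(21.459) = 1.07295.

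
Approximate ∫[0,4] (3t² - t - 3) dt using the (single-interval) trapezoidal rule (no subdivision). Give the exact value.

76

T = (b−a)/2 · [f(0) + f(4)] = 2·[(-3) + 41] = 76.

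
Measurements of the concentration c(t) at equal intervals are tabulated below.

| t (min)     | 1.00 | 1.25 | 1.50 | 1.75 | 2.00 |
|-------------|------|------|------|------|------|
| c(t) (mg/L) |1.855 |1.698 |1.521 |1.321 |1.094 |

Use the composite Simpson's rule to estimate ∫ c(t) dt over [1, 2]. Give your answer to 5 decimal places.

1.50558

h = 0.25, n = 4.
(h/3)·[y₀ + 4y₁ + 2y₂ + 4y₃ + y₄] = 0.083333·(18.067) = 1.50558.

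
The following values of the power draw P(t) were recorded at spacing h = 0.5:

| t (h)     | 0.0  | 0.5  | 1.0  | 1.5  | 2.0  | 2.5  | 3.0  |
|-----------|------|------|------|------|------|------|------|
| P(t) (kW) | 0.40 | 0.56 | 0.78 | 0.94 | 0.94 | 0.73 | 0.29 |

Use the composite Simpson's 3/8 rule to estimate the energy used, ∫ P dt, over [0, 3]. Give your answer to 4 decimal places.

h = 0.5, n = 6.
(3h/8)·[y₀ + 3y₁ + 3y₂ + 2y₃ + 3y₄ + 3y₅ + y₆] = 0.1875·(11.60) = 2.1750.

2.1750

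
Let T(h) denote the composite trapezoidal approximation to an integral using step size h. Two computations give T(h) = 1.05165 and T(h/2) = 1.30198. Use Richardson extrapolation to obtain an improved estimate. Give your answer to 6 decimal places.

1.385423

R = (4·T(h/2) − T(h)) / 3 = (4·1.30198 − 1.05165)/3 = (4.15627)/3 = 1.385423.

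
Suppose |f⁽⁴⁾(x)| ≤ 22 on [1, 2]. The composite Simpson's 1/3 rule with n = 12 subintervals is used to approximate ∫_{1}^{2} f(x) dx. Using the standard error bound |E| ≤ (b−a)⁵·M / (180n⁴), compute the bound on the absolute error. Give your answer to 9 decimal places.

0.000005894

|E| ≤ (1)⁵·22 / (180·12⁴) = 22/3732480 = 0.000005894.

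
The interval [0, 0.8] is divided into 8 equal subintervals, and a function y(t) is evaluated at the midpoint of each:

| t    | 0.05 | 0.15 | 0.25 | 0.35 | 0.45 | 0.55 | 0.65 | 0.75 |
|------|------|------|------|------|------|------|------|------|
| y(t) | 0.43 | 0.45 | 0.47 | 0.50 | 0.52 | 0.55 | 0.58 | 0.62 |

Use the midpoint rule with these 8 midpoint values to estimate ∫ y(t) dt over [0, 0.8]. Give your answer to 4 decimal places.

h = 0.1, n = 8.
h·[y(m₁) + y(m₂) + y(m₃) + y(m₄) + y(m₅) + y(m₆) + y(m₇) + y(m₈)] = 0.1·(4.12) = 0.4120.

0.4120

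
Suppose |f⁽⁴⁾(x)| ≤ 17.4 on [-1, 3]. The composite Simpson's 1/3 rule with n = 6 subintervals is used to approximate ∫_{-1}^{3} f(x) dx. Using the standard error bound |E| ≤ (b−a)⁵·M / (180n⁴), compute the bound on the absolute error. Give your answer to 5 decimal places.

|E| ≤ (4)⁵·17.4 / (180·6⁴) = 17817.6/233280 = 0.07638.

0.07638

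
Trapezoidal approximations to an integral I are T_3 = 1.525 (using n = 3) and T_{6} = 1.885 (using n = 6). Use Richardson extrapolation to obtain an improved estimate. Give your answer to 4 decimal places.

R = (4·T_{6} − T_3) / 3 = (4·1.885 − 1.525)/3 = (6.015)/3 = 2.0050.

2.0050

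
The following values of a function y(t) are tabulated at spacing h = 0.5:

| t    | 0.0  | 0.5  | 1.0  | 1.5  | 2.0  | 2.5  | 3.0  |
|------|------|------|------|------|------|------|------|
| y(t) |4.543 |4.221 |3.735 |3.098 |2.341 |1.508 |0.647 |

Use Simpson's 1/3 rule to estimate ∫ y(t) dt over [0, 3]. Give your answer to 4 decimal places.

h = 0.5, n = 6.
(h/3)·[y₀ + 4y₁ + 2y₂ + 4y₃ + 2y₄ + 4y₅ + y₆] = 0.166667·(52.650) = 8.7750.

8.7750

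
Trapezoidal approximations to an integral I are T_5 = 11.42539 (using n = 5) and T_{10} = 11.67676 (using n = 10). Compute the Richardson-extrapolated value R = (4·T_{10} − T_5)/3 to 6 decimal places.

R = (4·T_{10} − T_5) / 3 = (4·11.67676 − 11.42539)/3 = (35.28165)/3 = 11.760550.

11.760550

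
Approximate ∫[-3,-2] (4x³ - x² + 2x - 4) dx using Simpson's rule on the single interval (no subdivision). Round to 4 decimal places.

S = (b−a)/6 · [f(-3) + 4f(-2.5) + f(-2)] = 0.166667·[(-127) + 4·(-77.75) + (-44)] = -80.3333.

-80.3333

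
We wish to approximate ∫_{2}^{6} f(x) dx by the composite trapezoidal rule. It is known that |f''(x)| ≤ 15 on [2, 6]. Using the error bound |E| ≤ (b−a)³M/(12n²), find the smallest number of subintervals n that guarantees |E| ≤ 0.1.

Need 960/(12n²) ≤ 0.1.
n² ≥ 960/(12·0.1) = 800 ⇒ n ≥ 28.2843, so the smallest n is 29.

29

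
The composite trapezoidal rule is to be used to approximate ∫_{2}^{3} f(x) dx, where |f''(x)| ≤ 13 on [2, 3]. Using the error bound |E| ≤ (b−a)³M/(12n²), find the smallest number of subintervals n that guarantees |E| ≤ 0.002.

24

Need 13/(12n²) ≤ 0.002.
n² ≥ 13/(12·0.002) = 541.667 ⇒ n ≥ 23.2737, so the smallest n is 24.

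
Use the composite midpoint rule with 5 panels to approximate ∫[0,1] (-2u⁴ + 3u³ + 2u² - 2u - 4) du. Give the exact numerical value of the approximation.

-3.99176

h = (1 − 0)/5 = 0.2.
Midpoints m₁,…,m₅ = 0.1, 0.3, 0.5, 0.7, 0.9.
f(m₁)=-4.1772, f(m₂)=-4.3552, f(m₃)=-4.25, f(m₄)=-3.8712, f(m₅)=-3.3052.
h·[f(m₁) + f(m₂) + f(m₃) + f(m₄) + f(m₅)] = 0.2·(-19.9588) = -3.99176.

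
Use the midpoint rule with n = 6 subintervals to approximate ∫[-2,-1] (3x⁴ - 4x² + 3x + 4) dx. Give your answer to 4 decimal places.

h = (-1 − (-2))/6 = 0.166667.
Midpoints m₁,…,m₆ = -1.916667, -1.75, -1.583333, -1.416667, -1.25, -1.083333.
f(m₁)=24.041811, f(m₂)=14.63671875, f(m₃)=8.076534, f(m₄)=3.805700, f(m₅)=1.32421875, f(m₆)=0.187645.
h·[f(m₁) + f(m₂) + f(m₃) + f(m₄) + f(m₅) + f(m₆)] = 0.166667·(52.072627) = 8.6788.

8.6788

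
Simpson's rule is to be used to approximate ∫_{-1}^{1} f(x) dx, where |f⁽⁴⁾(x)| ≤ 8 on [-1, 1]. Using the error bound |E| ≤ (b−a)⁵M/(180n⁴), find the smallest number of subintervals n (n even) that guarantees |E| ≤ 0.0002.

10

Need 256/(180n⁴) ≤ 0.0002.
n⁴ ≥ 256/(180·0.0002) = 7111.11 ⇒ n ≥ 9.1830, so the smallest even n is 10. (n must be even for Simpson's rule.)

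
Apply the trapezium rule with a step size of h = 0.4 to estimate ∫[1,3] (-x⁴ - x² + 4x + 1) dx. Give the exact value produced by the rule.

h = (3 − 1)/5 = 0.4.
Nodes x₀,…,x₅ = 1, 1.4, 1.8, 2.2, 2.6, 3.
f(x) = -x⁴ - x² + 4x + 1: f₀=3, f₁=0.7984, f₂=-5.5376, f₃=-18.4656, f₄=-41.0576, f₅=-77.
(h/2)·[f₀ + 2f₁ + 2f₂ + 2f₃ + 2f₄ + f₅] = 0.2·(-202.5248) = -40.50496.

-40.50496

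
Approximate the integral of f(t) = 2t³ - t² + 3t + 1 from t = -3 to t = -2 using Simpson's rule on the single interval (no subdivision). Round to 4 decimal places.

-45.3333

S = (b−a)/6 · [f(-3) + 4f(-2.5) + f(-2)] = 0.166667·[(-71) + 4·(-44) + (-25)] = -45.3333.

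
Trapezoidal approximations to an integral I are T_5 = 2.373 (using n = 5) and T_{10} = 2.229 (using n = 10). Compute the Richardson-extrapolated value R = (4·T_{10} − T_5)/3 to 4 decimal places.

R = (4·T_{10} − T_5) / 3 = (4·2.229 − 2.373)/3 = (6.543)/3 = 2.1810.

2.1810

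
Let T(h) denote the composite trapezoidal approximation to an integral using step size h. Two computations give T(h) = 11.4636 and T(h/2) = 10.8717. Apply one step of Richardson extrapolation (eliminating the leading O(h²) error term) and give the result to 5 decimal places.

10.67440

R = (4·T(h/2) − T(h)) / 3 = (4·10.8717 − 11.4636)/3 = (32.0232)/3 = 10.67440.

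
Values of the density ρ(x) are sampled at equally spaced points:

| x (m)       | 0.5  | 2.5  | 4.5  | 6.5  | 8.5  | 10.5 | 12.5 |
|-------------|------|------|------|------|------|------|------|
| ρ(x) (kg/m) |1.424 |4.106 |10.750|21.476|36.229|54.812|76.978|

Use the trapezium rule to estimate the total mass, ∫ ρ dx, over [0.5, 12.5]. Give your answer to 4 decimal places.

h = 2, n = 6.
(h/2)·[y₀ + 2y₁ + 2y₂ + 2y₃ + 2y₄ + 2y₅ + y₆] = 1·(333.148) = 333.1480.

333.1480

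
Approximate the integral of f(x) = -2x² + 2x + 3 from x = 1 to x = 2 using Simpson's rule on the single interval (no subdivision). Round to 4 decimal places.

1.3333

S = (b−a)/6 · [f(1) + 4f(1.5) + f(2)] = 0.166667·[3 + 4·1.5 + (-1)] = 1.3333.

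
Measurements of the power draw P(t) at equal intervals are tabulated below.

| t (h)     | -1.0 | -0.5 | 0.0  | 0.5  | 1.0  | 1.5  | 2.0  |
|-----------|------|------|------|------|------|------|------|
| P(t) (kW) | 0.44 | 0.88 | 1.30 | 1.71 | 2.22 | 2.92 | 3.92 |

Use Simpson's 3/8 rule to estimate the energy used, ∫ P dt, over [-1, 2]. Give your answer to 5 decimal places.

h = 0.5, n = 6.
(3h/8)·[y₀ + 3y₁ + 3y₂ + 2y₃ + 3y₄ + 3y₅ + y₆] = 0.1875·(29.74) = 5.57625.

5.57625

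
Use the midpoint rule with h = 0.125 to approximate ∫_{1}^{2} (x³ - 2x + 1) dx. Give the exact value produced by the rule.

h = (2 − 1)/8 = 0.125.
Midpoints m₁,…,m₈ = 1.0625, 1.1875, 1.3125, 1.4375, 1.5625, 1.6875, 1.8125, 1.9375.
f(m₁)=0.074462890625, f(m₂)=0.299560546875, f(m₃)=0.635986328125, f(m₄)=1.095458984375, f(m₅)=1.689697265625, f(m₆)=2.430419921875, f(m₇)=3.329345703125, f(m₈)=4.398193359375.
h·[f(m₁) + f(m₂) + f(m₃) + f(m₄) + f(m₅) + f(m₆) + f(m₇) + f(m₈)] = 0.125·(13.953125) = 1.744140625.

1.744140625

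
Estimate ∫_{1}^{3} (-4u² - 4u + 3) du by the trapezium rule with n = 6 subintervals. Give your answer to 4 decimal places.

-44.8148

h = (3 − 1)/6 = 0.333333.
Nodes u₀,…,u₆ = 1, 1.333333, 1.666667, 2, 2.333333, 2.666667, 3.
f(u) = -4u² - 4u + 3: f₀=-5, f₁=-9.444444, f₂=-14.777778, f₃=-21, f₄=-28.111111, f₅=-36.111111, f₆=-45.
(h/2)·[f₀ + 2f₁ + 2f₂ + 2f₃ + 2f₄ + 2f₅ + f₆] = 0.166667·(-268.888889) = -44.8148.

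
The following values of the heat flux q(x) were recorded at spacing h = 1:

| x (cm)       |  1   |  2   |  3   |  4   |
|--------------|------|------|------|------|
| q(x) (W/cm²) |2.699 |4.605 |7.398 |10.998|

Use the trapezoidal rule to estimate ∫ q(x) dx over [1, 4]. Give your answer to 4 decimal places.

18.8515

h = 1, n = 3.
(h/2)·[y₀ + 2y₁ + 2y₂ + y₃] = 0.5·(37.703) = 18.8515.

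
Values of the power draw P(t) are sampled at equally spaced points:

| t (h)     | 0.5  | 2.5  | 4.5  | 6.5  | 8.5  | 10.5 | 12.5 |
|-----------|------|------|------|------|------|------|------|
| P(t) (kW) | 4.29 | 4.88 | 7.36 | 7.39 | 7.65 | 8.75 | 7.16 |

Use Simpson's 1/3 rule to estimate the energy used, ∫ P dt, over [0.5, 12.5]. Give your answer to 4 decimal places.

83.7000

h = 2, n = 6.
(h/3)·[y₀ + 4y₁ + 2y₂ + 4y₃ + 2y₄ + 4y₅ + y₆] = 0.666667·(125.55) = 83.7000.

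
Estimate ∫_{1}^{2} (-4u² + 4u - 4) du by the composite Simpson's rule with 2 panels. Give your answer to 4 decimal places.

-7.3333

h = (2 − 1)/2 = 0.5.
Nodes u₀,…,u₂ = 1, 1.5, 2.
f(u) = -4u² + 4u - 4: f₀=-4, f₁=-7, f₂=-12.
(h/3)·[f₀ + 4f₁ + f₂] = 0.166667·(-44) = -7.3333.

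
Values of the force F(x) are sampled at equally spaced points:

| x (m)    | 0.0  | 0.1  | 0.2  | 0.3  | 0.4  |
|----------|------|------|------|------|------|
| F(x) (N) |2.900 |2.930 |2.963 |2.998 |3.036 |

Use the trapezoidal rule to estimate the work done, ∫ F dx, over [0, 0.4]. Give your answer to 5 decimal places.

h = 0.1, n = 4.
(h/2)·[y₀ + 2y₁ + 2y₂ + 2y₃ + y₄] = 0.05·(23.718) = 1.18590.

1.18590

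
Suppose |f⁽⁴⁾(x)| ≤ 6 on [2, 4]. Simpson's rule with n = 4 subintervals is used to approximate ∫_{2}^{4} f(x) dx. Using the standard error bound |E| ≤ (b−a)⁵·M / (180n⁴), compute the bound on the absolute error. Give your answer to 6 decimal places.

|E| ≤ (2)⁵·6 / (180·4⁴) = 192/46080 = 0.004167.

0.004167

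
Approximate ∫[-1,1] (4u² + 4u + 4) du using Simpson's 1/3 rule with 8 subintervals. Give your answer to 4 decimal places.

h = (1 − (-1))/8 = 0.25.
Nodes u₀,…,u₈ = -1, -0.75, -0.5, -0.25, 0, 0.25, 0.5, 0.75, 1.
f(u) = 4u² + 4u + 4: f₀=4, f₁=3.25, f₂=3, f₃=3.25, f₄=4, f₅=5.25, f₆=7, f₇=9.25, f₈=12.
(h/3)·[f₀ + 4f₁ + 2f₂ + 4f₃ + 2f₄ + 4f₅ + 2f₆ + 4f₇ + f₈] = 0.083333·(128) = 10.6667.

10.6667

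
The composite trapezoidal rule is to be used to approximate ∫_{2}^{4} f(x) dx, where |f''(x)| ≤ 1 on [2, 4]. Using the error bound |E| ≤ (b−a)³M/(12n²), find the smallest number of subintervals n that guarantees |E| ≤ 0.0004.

41

Need 8/(12n²) ≤ 0.0004.
n² ≥ 8/(12·0.0004) = 1666.67 ⇒ n ≥ 40.8248, so the smallest n is 41.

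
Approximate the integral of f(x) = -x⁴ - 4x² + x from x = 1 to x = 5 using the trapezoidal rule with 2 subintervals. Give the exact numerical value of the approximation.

h = (5 − 1)/2 = 2.
Nodes x₀,…,x₂ = 1, 3, 5.
f(x) = -x⁴ - 4x² + x: f₀=-4, f₁=-114, f₂=-720.
(h/2)·[f₀ + 2f₁ + f₂] = 1·(-952) = -952.

-952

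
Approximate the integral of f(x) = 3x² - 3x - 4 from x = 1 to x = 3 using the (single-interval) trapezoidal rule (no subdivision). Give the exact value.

T = (b−a)/2 · [f(1) + f(3)] = 1·[(-4) + 14] = 10.

10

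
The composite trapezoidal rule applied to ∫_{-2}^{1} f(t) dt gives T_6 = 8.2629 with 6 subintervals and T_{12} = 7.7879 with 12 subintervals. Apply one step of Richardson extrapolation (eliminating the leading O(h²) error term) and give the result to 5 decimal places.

R = (4·T_{12} − T_6) / 3 = (4·7.7879 − 8.2629)/3 = (22.8887)/3 = 7.62957.

7.62957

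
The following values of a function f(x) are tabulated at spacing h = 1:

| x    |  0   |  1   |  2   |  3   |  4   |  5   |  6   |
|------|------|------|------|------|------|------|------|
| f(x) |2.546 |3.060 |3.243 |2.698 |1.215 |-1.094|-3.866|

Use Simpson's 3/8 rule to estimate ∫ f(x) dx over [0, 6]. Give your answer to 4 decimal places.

8.7555

h = 1, n = 6.
(3h/8)·[y₀ + 3y₁ + 3y₂ + 2y₃ + 3y₄ + 3y₅ + y₆] = 0.375·(23.348) = 8.7555.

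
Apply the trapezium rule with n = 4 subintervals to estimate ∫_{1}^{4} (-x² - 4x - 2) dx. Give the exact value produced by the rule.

h = (4 − 1)/4 = 0.75.
Nodes x₀,…,x₄ = 1, 1.75, 2.5, 3.25, 4.
f(x) = -x² - 4x - 2: f₀=-7, f₁=-12.0625, f₂=-18.25, f₃=-25.5625, f₄=-34.
(h/2)·[f₀ + 2f₁ + 2f₂ + 2f₃ + f₄] = 0.375·(-152.75) = -57.28125.

-57.28125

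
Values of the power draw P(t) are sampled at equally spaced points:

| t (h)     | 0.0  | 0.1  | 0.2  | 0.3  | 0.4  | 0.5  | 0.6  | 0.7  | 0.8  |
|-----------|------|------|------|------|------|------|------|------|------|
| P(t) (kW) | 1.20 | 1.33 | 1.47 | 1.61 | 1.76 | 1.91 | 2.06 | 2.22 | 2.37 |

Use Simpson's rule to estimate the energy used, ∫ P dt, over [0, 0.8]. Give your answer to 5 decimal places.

1.41433

h = 0.1, n = 8.
(h/3)·[y₀ + 4y₁ + 2y₂ + 4y₃ + 2y₄ + 4y₅ + 2y₆ + 4y₇ + y₈] = 0.033333·(42.43) = 1.41433.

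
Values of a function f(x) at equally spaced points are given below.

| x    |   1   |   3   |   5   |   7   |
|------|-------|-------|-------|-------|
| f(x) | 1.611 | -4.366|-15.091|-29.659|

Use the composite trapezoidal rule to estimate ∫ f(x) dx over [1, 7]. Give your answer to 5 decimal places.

h = 2, n = 3.
(h/2)·[y₀ + 2y₁ + 2y₂ + y₃] = 1·(-66.962) = -66.96200.

-66.96200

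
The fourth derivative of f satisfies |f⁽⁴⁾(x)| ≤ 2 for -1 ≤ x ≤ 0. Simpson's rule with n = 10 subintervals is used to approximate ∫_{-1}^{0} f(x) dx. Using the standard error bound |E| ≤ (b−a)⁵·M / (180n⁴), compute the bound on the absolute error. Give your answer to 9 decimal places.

0.000001111

|E| ≤ (1)⁵·2 / (180·10⁴) = 2/1800000 = 0.000001111.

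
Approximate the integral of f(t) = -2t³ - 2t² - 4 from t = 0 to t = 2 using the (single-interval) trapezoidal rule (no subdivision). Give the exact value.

T = (b−a)/2 · [f(0) + f(2)] = 1·[(-4) + (-28)] = -32.

-32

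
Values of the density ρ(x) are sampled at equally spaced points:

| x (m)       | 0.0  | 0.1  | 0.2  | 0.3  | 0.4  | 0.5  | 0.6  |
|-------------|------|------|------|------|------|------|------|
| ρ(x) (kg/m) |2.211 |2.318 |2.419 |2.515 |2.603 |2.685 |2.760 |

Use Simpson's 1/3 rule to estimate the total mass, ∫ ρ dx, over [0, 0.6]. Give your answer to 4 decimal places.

h = 0.1, n = 6.
(h/3)·[y₀ + 4y₁ + 2y₂ + 4y₃ + 2y₄ + 4y₅ + y₆] = 0.033333·(45.087) = 1.5029.

1.5029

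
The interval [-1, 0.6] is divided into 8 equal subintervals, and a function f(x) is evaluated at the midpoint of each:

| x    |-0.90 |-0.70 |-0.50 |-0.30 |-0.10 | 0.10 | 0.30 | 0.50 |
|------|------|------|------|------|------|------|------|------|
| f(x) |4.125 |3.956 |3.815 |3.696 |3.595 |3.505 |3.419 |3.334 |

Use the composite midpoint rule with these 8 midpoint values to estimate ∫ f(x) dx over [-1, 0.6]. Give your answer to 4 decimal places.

5.8890

h = 0.2, n = 8.
h·[y(m₁) + y(m₂) + y(m₃) + y(m₄) + y(m₅) + y(m₆) + y(m₇) + y(m₈)] = 0.2·(29.445) = 5.8890.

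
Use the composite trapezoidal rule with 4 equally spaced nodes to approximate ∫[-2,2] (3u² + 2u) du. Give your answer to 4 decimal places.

h = (2 − (-2))/3 = 1.333333.
Nodes u₀,…,u₃ = -2, -0.666667, 0.666667, 2.
f(u) = 3u² + 2u: f₀=8, f₁=0, f₂=2.666667, f₃=16.
(h/2)·[f₀ + 2f₁ + 2f₂ + f₃] = 0.666667·(29.333333) = 19.5556.

19.5556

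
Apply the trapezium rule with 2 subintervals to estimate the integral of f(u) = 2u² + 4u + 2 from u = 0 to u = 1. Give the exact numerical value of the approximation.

4.75

h = (1 − 0)/2 = 0.5.
Nodes u₀,…,u₂ = 0, 0.5, 1.
f(u) = 2u² + 4u + 2: f₀=2, f₁=4.5, f₂=8.
(h/2)·[f₀ + 2f₁ + f₂] = 0.25·(19) = 4.75.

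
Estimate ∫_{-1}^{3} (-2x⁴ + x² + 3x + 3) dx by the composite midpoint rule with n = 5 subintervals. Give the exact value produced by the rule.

-58.60224

h = (3 − (-1))/5 = 0.8.
Midpoints m₁,…,m₅ = -0.6, 0.2, 1, 1.8, 2.6.
f(m₁)=1.3008, f(m₂)=3.6368, f(m₃)=5, f(m₄)=-9.3552, f(m₅)=-73.8352.
h·[f(m₁) + f(m₂) + f(m₃) + f(m₄) + f(m₅)] = 0.8·(-73.2528) = -58.60224.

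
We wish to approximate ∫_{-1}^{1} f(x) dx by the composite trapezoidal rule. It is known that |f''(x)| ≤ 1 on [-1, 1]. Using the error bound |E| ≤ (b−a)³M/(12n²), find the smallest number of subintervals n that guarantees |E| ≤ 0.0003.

Need 8/(12n²) ≤ 0.0003.
n² ≥ 8/(12·0.0003) = 2222.22 ⇒ n ≥ 47.1405, so the smallest n is 48.

48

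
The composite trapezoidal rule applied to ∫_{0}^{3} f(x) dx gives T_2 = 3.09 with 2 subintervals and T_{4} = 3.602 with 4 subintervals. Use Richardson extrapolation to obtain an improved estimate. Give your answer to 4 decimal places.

R = (4·T_{4} − T_2) / 3 = (4·3.602 − 3.09)/3 = (11.318)/3 = 3.7727.

3.7727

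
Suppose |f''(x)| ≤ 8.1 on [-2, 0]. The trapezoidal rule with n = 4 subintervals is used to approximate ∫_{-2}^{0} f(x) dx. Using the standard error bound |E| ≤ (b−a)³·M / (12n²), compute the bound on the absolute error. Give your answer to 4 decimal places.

0.3375

|E| ≤ (2)³·8.1 / (12·4²) = 64.8/192 = 0.3375.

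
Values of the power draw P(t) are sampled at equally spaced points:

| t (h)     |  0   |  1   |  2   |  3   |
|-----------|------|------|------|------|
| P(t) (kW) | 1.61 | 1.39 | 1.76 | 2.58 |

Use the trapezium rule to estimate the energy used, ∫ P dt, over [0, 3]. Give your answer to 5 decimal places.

5.24500

h = 1, n = 3.
(h/2)·[y₀ + 2y₁ + 2y₂ + y₃] = 0.5·(10.49) = 5.24500.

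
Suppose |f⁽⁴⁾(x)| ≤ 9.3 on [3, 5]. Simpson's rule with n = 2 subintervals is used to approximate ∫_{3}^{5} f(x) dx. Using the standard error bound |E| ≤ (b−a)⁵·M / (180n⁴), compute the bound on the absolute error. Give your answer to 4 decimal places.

|E| ≤ (2)⁵·9.3 / (180·2⁴) = 297.6/2880 = 0.1033.

0.1033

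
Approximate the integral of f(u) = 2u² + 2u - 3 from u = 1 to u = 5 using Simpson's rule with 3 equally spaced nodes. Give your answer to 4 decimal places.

94.6667

h = (5 − 1)/2 = 2.
Nodes u₀,…,u₂ = 1, 3, 5.
f(u) = 2u² + 2u - 3: f₀=1, f₁=21, f₂=57.
(h/3)·[f₀ + 4f₁ + f₂] = 0.666667·(142) = 94.6667.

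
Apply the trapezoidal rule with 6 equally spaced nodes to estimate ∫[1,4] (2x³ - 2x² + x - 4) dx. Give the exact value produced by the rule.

83.34

h = (4 − 1)/5 = 0.6.
Nodes x₀,…,x₅ = 1, 1.6, 2.2, 2.8, 3.4, 4.
f(x) = 2x³ - 2x² + x - 4: f₀=-3, f₁=0.672, f₂=9.816, f₃=27.024, f₄=54.888, f₅=96.
(h/2)·[f₀ + 2f₁ + 2f₂ + 2f₃ + 2f₄ + f₅] = 0.3·(277.8) = 83.34.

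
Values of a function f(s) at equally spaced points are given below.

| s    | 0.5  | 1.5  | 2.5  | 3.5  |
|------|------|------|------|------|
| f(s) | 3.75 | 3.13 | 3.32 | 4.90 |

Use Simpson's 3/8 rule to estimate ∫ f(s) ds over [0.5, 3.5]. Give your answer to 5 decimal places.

10.50000

h = 1, n = 3.
(3h/8)·[y₀ + 3y₁ + 3y₂ + y₃] = 0.375·(28.00) = 10.50000.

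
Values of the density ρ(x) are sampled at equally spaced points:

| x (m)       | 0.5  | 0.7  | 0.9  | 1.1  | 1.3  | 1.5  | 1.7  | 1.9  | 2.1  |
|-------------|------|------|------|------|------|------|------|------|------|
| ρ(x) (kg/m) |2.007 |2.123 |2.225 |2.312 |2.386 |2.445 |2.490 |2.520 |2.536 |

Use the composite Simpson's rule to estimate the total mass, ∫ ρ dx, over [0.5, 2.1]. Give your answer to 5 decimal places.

3.75633

h = 0.2, n = 8.
(h/3)·[y₀ + 4y₁ + 2y₂ + 4y₃ + 2y₄ + 4y₅ + 2y₆ + 4y₇ + y₈] = 0.066667·(56.345) = 3.75633.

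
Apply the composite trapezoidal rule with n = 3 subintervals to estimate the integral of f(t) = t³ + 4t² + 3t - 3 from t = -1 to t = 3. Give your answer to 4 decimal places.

h = (3 − (-1))/3 = 1.333333.
Nodes t₀,…,t₃ = -1, 0.333333, 1.666667, 3.
f(t) = t³ + 4t² + 3t - 3: f₀=-3, f₁=-1.518519, f₂=17.740741, f₃=69.
(h/2)·[f₀ + 2f₁ + 2f₂ + f₃] = 0.666667·(98.444444) = 65.6296.

65.6296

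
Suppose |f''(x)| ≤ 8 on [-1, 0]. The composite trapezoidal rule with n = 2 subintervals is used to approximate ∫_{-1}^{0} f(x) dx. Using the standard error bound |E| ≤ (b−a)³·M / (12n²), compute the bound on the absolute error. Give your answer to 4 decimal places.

0.1667

|E| ≤ (1)³·8 / (12·2²) = 8/48 = 0.1667.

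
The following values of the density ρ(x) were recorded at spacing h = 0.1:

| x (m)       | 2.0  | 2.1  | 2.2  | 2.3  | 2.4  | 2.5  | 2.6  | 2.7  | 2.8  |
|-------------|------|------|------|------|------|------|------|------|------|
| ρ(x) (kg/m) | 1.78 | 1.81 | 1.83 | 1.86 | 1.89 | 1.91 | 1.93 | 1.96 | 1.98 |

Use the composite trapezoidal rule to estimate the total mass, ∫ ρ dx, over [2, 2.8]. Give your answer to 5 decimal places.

1.50700

h = 0.1, n = 8.
(h/2)·[y₀ + 2y₁ + 2y₂ + 2y₃ + 2y₄ + 2y₅ + 2y₆ + 2y₇ + y₈] = 0.05·(30.14) = 1.50700.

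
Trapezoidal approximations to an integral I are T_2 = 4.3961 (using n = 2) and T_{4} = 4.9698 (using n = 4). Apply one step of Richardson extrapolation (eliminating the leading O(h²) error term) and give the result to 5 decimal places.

5.16103

R = (4·T_{4} − T_2) / 3 = (4·4.9698 − 4.3961)/3 = (15.4831)/3 = 5.16103.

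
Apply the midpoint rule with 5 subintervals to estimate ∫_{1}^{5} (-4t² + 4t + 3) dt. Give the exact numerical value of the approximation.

h = (5 − 1)/5 = 0.8.
Midpoints m₁,…,m₅ = 1.4, 2.2, 3, 3.8, 4.6.
f(m₁)=0.76, f(m₂)=-7.56, f(m₃)=-21, f(m₄)=-39.56, f(m₅)=-63.24.
h·[f(m₁) + f(m₂) + f(m₃) + f(m₄) + f(m₅)] = 0.8·(-130.6) = -104.48.

-104.48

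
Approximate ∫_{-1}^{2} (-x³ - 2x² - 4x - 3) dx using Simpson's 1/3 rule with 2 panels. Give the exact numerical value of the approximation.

h = (2 − (-1))/2 = 1.5.
Nodes x₀,…,x₂ = -1, 0.5, 2.
f(x) = -x³ - 2x² - 4x - 3: f₀=0, f₁=-5.625, f₂=-27.
(h/3)·[f₀ + 4f₁ + f₂] = 0.5·(-49.5) = -24.75.

-24.75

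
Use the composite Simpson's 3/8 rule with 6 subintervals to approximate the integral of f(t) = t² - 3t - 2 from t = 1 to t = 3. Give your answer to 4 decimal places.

h = (3 − 1)/6 = 0.333333.
Nodes t₀,…,t₆ = 1, 1.333333, 1.666667, 2, 2.333333, 2.666667, 3.
f(t) = t² - 3t - 2: f₀=-4, f₁=-4.222222, f₂=-4.222222, f₃=-4, f₄=-3.555556, f₅=-2.888889, f₆=-2.
(3h/8)·[f₀ + 3f₁ + 3f₂ + 2f₃ + 3f₄ + 3f₅ + f₆] = 0.125·(-58.666667) = -7.3333.

-7.3333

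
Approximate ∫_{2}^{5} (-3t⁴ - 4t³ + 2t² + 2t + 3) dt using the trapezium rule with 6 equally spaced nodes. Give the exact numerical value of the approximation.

-2406.08112

h = (5 − 2)/5 = 0.6.
Nodes t₀,…,t₅ = 2, 2.6, 3.2, 3.8, 4.4, 5.
f(t) = -3t⁴ - 4t³ + 2t² + 2t + 3: f₀=-65, f₁=-185.6768, f₂=-415.7648, f₃=-805.5488, f₄=-1414.6448, f₅=-2312.
(h/2)·[f₀ + 2f₁ + 2f₂ + 2f₃ + 2f₄ + f₅] = 0.3·(-8020.2704) = -2406.08112.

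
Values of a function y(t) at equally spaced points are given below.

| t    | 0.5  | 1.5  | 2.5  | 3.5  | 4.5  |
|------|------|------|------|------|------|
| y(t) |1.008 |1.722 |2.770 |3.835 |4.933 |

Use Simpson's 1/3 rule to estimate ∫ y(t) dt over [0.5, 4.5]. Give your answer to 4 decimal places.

h = 1, n = 4.
(h/3)·[y₀ + 4y₁ + 2y₂ + 4y₃ + y₄] = 0.333333·(33.709) = 11.2363.

11.2363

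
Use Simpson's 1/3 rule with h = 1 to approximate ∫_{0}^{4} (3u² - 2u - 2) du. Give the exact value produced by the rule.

40

h = (4 − 0)/4 = 1.
Nodes u₀,…,u₄ = 0, 1, 2, 3, 4.
f(u) = 3u² - 2u - 2: f₀=-2, f₁=-1, f₂=6, f₃=19, f₄=38.
(h/3)·[f₀ + 4f₁ + 2f₂ + 4f₃ + f₄] = 0.333333·(120) = 40.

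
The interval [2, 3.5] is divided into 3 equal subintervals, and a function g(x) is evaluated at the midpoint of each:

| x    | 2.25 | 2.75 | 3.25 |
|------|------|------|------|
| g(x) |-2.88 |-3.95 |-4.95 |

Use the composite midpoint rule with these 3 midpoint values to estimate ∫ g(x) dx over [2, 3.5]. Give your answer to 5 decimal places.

h = 0.5, n = 3.
h·[y(m₁) + y(m₂) + y(m₃)] = 0.5·(-11.78) = -5.89000.

-5.89000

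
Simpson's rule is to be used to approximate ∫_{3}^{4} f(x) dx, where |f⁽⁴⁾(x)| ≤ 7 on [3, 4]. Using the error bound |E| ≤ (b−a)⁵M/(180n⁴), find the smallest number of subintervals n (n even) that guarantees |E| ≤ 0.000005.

Need 7/(180n⁴) ≤ 0.000005.
n⁴ ≥ 7/(180·0.000005) = 7777.78 ⇒ n ≥ 9.3910, so the smallest even n is 10. (n must be even for Simpson's rule.)

10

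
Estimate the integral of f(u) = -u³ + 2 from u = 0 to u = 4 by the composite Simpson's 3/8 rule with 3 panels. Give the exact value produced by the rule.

h = (4 − 0)/3 = 1.333333.
Nodes u₀,…,u₃ = 0, 1.333333, 2.666667, 4.
f(u) = -u³ + 2: f₀=2, f₁=-0.370370, f₂=-16.962963, f₃=-62.
(3h/8)·[f₀ + 3f₁ + 3f₂ + f₃] = 0.5·(-112) = -56.

-56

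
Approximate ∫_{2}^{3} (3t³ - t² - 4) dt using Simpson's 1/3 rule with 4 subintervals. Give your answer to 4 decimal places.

h = (3 − 2)/4 = 0.25.
Nodes t₀,…,t₄ = 2, 2.25, 2.5, 2.75, 3.
f(t) = 3t³ - t² - 4: f₀=16, f₁=25.109375, f₂=36.625, f₃=50.828125, f₄=68.
(h/3)·[f₀ + 4f₁ + 2f₂ + 4f₃ + f₄] = 0.083333·(461) = 38.4167.

38.4167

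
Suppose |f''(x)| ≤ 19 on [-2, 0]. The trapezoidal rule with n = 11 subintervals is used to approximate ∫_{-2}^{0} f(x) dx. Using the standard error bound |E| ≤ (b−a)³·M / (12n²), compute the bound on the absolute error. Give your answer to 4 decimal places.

0.1047

|E| ≤ (2)³·19 / (12·11²) = 152/1452 = 0.1047.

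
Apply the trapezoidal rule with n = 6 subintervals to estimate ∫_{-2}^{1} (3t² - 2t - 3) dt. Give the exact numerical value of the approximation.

h = (1 − (-2))/6 = 0.5.
Nodes t₀,…,t₆ = -2, -1.5, -1, -0.5, 0, 0.5, 1.
f(t) = 3t² - 2t - 3: f₀=13, f₁=6.75, f₂=2, f₃=-1.25, f₄=-3, f₅=-3.25, f₆=-2.
(h/2)·[f₀ + 2f₁ + 2f₂ + 2f₃ + 2f₄ + 2f₅ + f₆] = 0.25·(13.5) = 3.375.

3.375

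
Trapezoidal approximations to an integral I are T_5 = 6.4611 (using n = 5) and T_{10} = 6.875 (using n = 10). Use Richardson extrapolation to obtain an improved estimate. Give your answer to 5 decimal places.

R = (4·T_{10} − T_5) / 3 = (4·6.875 − 6.4611)/3 = (21.0389)/3 = 7.01297.

7.01297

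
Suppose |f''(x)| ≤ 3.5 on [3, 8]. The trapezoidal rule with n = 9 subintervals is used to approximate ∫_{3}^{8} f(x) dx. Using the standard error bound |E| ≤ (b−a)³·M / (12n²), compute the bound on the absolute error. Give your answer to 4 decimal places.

0.4501

|E| ≤ (5)³·3.5 / (12·9²) = 437.5/972 = 0.4501.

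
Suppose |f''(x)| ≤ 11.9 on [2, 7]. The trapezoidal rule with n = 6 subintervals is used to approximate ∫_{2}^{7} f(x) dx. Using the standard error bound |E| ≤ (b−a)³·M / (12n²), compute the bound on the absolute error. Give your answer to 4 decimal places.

3.4433

|E| ≤ (5)³·11.9 / (12·6²) = 1487.5/432 = 3.4433.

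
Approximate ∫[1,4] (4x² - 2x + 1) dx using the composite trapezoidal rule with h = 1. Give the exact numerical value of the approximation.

h = (4 − 1)/3 = 1.
Nodes x₀,…,x₃ = 1, 2, 3, 4.
f(x) = 4x² - 2x + 1: f₀=3, f₁=13, f₂=31, f₃=57.
(h/2)·[f₀ + 2f₁ + 2f₂ + f₃] = 0.5·(148) = 74.

74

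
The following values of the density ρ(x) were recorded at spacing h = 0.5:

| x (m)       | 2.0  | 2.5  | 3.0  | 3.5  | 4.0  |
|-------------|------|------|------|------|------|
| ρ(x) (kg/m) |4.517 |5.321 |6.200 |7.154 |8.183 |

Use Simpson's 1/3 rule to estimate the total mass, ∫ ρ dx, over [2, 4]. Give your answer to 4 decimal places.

12.5000

h = 0.5, n = 4.
(h/3)·[y₀ + 4y₁ + 2y₂ + 4y₃ + y₄] = 0.166667·(75.000) = 12.5000.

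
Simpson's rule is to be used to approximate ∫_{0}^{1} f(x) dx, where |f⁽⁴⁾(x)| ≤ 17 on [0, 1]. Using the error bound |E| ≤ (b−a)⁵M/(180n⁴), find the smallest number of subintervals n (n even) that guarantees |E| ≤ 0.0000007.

Need 17/(180n⁴) ≤ 0.0000007.
n⁴ ≥ 17/(180·0.0000007) = 134921 ⇒ n ≥ 19.1655, so the smallest even n is 20. (n must be even for Simpson's rule.)

20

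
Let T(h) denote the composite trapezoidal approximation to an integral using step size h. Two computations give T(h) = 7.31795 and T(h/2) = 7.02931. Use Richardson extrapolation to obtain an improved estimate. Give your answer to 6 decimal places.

6.933097

R = (4·T(h/2) − T(h)) / 3 = (4·7.02931 − 7.31795)/3 = (20.79929)/3 = 6.933097.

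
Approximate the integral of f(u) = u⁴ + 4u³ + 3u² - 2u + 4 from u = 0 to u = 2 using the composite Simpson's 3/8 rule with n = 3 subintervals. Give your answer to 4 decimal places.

34.5185

h = (2 − 0)/3 = 0.666667.
Nodes u₀,…,u₃ = 0, 0.666667, 1.333333, 2.
f(u) = u⁴ + 4u³ + 3u² - 2u + 4: f₀=4, f₁=5.382716, f₂=19.308642, f₃=60.
(3h/8)·[f₀ + 3f₁ + 3f₂ + f₃] = 0.25·(138.074074) = 34.5185.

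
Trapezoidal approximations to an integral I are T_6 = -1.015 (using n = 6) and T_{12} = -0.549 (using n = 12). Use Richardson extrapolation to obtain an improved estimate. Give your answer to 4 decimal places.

-0.3937

R = (4·T_{12} − T_6) / 3 = (4·(-0.549) − (-1.015))/3 = (-1.181)/3 = -0.3937.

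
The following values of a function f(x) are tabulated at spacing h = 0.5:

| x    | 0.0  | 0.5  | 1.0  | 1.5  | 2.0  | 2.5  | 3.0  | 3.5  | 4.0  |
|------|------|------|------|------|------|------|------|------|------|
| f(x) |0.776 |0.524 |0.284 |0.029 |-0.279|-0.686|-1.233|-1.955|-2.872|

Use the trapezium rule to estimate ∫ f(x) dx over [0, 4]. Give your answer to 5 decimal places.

h = 0.5, n = 8.
(h/2)·[y₀ + 2y₁ + 2y₂ + 2y₃ + 2y₄ + 2y₅ + 2y₆ + 2y₇ + y₈] = 0.25·(-8.728) = -2.18200.

-2.18200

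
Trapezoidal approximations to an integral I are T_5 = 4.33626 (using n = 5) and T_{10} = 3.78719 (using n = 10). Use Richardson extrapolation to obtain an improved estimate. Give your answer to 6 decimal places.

3.604167

R = (4·T_{10} − T_5) / 3 = (4·3.78719 − 4.33626)/3 = (10.81250)/3 = 3.604167.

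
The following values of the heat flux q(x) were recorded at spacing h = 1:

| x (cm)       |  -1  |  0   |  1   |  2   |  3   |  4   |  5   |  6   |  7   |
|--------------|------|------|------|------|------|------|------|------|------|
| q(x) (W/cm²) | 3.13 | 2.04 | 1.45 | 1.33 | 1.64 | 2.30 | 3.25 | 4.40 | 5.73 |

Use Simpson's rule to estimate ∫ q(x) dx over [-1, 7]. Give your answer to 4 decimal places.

20.6067

h = 1, n = 8.
(h/3)·[y₀ + 4y₁ + 2y₂ + 4y₃ + 2y₄ + 4y₅ + 2y₆ + 4y₇ + y₈] = 0.333333·(61.82) = 20.6067.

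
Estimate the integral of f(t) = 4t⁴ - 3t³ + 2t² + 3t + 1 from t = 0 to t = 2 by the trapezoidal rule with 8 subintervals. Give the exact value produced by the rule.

27.453125

h = (2 − 0)/8 = 0.25.
Nodes t₀,…,t₈ = 0, 0.25, 0.5, 0.75, 1, 1.25, 1.5, 1.75, 2.
f(t) = 4t⁴ - 3t³ + 2t² + 3t + 1: f₀=1, f₁=1.84375, f₂=2.875, f₃=4.375, f₄=7, f₅=11.78125, f₆=20.125, f₇=33.8125, f₈=55.
(h/2)·[f₀ + 2f₁ + 2f₂ + 2f₃ + 2f₄ + 2f₅ + 2f₆ + 2f₇ + f₈] = 0.125·(219.625) = 27.453125.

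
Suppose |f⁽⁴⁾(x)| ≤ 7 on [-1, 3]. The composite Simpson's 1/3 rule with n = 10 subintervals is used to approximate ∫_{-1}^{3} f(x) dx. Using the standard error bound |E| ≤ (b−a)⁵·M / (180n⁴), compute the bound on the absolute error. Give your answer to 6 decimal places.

0.003982

|E| ≤ (4)⁵·7 / (180·10⁴) = 7168/1800000 = 0.003982.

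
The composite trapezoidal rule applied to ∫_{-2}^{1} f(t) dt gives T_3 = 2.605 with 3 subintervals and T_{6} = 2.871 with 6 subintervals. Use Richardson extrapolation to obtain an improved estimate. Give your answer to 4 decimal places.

R = (4·T_{6} − T_3) / 3 = (4·2.871 − 2.605)/3 = (8.879)/3 = 2.9597.

2.9597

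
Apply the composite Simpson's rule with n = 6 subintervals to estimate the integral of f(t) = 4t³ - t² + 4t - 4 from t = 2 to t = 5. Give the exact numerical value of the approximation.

h = (5 − 2)/6 = 0.5.
Nodes t₀,…,t₆ = 2, 2.5, 3, 3.5, 4, 4.5, 5.
f(t) = 4t³ - t² + 4t - 4: f₀=32, f₁=62.25, f₂=107, f₃=169.25, f₄=252, f₅=358.25, f₆=491.
(h/3)·[f₀ + 4f₁ + 2f₂ + 4f₃ + 2f₄ + 4f₅ + f₆] = 0.166667·(3600) = 600.

600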